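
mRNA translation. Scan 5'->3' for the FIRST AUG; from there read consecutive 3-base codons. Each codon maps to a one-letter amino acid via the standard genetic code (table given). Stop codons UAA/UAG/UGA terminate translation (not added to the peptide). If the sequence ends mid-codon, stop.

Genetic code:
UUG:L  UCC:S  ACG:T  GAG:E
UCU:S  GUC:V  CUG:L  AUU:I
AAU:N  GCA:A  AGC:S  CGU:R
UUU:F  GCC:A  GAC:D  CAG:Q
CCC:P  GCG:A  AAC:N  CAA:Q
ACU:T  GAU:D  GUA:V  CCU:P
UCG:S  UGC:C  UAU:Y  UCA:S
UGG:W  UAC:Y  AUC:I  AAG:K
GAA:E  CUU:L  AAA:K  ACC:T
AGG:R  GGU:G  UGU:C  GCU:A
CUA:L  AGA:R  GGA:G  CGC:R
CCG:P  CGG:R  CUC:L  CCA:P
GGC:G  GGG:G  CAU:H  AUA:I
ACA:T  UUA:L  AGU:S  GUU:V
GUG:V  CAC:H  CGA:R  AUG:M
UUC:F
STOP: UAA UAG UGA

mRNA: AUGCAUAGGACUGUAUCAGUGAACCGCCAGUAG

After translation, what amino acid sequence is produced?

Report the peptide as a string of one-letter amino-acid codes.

Answer: MHRTVSVNRQ

Derivation:
start AUG at pos 0
pos 0: AUG -> M; peptide=M
pos 3: CAU -> H; peptide=MH
pos 6: AGG -> R; peptide=MHR
pos 9: ACU -> T; peptide=MHRT
pos 12: GUA -> V; peptide=MHRTV
pos 15: UCA -> S; peptide=MHRTVS
pos 18: GUG -> V; peptide=MHRTVSV
pos 21: AAC -> N; peptide=MHRTVSVN
pos 24: CGC -> R; peptide=MHRTVSVNR
pos 27: CAG -> Q; peptide=MHRTVSVNRQ
pos 30: UAG -> STOP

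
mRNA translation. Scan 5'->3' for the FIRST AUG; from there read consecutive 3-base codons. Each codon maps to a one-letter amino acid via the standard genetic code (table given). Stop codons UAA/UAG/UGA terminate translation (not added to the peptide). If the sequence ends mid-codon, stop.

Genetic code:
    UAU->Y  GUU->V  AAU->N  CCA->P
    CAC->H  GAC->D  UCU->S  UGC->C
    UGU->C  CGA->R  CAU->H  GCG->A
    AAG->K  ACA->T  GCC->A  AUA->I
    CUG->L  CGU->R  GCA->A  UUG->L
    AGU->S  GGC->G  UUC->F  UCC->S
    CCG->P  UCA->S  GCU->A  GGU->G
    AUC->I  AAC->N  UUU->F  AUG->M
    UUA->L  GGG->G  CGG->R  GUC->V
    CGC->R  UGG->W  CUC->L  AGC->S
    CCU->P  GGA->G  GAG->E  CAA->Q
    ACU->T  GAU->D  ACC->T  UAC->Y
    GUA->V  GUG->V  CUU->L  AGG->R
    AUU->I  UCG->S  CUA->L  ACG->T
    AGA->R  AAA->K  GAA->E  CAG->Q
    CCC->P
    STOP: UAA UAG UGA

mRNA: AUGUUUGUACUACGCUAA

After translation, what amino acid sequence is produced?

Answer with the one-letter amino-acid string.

start AUG at pos 0
pos 0: AUG -> M; peptide=M
pos 3: UUU -> F; peptide=MF
pos 6: GUA -> V; peptide=MFV
pos 9: CUA -> L; peptide=MFVL
pos 12: CGC -> R; peptide=MFVLR
pos 15: UAA -> STOP

Answer: MFVLR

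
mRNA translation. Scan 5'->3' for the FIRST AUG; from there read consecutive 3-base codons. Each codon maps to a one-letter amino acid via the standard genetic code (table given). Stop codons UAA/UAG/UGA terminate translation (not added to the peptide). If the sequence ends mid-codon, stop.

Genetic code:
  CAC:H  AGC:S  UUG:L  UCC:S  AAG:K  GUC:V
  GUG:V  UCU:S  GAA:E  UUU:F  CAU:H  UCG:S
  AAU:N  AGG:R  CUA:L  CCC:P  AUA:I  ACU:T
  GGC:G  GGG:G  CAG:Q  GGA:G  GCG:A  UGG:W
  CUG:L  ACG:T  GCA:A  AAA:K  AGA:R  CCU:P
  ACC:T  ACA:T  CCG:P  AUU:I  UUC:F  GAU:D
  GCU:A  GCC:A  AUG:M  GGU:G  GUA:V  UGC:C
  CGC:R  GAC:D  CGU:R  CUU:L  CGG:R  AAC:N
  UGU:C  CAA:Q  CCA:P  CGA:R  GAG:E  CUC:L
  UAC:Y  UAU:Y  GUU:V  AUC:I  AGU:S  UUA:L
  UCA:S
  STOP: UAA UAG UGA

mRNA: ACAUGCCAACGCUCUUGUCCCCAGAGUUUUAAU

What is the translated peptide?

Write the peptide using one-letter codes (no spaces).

Answer: MPTLLSPEF

Derivation:
start AUG at pos 2
pos 2: AUG -> M; peptide=M
pos 5: CCA -> P; peptide=MP
pos 8: ACG -> T; peptide=MPT
pos 11: CUC -> L; peptide=MPTL
pos 14: UUG -> L; peptide=MPTLL
pos 17: UCC -> S; peptide=MPTLLS
pos 20: CCA -> P; peptide=MPTLLSP
pos 23: GAG -> E; peptide=MPTLLSPE
pos 26: UUU -> F; peptide=MPTLLSPEF
pos 29: UAA -> STOP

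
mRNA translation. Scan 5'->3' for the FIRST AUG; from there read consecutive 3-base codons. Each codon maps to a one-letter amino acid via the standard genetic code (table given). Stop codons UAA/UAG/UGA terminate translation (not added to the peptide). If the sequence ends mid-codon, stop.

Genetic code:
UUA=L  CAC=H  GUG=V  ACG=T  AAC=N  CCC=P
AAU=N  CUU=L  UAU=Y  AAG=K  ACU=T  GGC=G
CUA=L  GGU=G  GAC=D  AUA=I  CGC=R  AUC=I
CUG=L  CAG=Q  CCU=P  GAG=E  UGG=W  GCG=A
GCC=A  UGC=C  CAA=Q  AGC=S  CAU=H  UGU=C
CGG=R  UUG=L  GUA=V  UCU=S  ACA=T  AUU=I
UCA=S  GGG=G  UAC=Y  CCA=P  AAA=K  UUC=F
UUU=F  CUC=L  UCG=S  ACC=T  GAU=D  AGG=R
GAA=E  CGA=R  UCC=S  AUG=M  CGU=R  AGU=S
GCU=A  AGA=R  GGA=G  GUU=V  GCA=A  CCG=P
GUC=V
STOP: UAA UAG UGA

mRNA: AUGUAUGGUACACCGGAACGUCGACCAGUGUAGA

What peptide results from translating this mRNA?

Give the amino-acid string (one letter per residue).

Answer: MYGTPERRPV

Derivation:
start AUG at pos 0
pos 0: AUG -> M; peptide=M
pos 3: UAU -> Y; peptide=MY
pos 6: GGU -> G; peptide=MYG
pos 9: ACA -> T; peptide=MYGT
pos 12: CCG -> P; peptide=MYGTP
pos 15: GAA -> E; peptide=MYGTPE
pos 18: CGU -> R; peptide=MYGTPER
pos 21: CGA -> R; peptide=MYGTPERR
pos 24: CCA -> P; peptide=MYGTPERRP
pos 27: GUG -> V; peptide=MYGTPERRPV
pos 30: UAG -> STOP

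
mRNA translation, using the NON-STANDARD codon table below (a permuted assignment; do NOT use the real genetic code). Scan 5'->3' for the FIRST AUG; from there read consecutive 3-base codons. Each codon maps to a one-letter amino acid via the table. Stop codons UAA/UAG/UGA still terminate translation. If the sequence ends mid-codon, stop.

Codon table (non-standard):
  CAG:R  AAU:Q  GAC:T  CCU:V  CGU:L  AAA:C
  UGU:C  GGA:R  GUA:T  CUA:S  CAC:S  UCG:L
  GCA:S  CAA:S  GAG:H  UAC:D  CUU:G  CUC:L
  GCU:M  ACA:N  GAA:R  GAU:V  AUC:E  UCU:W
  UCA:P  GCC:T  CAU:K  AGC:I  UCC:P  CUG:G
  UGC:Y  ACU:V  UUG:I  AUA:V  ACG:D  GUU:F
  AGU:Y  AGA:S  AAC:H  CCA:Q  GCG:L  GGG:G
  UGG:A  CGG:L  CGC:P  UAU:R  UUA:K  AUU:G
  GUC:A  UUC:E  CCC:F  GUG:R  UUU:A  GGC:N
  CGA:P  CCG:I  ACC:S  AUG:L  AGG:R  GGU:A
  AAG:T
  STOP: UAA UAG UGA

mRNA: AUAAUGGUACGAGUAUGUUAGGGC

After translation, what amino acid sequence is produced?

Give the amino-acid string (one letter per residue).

Answer: LTPTC

Derivation:
start AUG at pos 3
pos 3: AUG -> L; peptide=L
pos 6: GUA -> T; peptide=LT
pos 9: CGA -> P; peptide=LTP
pos 12: GUA -> T; peptide=LTPT
pos 15: UGU -> C; peptide=LTPTC
pos 18: UAG -> STOP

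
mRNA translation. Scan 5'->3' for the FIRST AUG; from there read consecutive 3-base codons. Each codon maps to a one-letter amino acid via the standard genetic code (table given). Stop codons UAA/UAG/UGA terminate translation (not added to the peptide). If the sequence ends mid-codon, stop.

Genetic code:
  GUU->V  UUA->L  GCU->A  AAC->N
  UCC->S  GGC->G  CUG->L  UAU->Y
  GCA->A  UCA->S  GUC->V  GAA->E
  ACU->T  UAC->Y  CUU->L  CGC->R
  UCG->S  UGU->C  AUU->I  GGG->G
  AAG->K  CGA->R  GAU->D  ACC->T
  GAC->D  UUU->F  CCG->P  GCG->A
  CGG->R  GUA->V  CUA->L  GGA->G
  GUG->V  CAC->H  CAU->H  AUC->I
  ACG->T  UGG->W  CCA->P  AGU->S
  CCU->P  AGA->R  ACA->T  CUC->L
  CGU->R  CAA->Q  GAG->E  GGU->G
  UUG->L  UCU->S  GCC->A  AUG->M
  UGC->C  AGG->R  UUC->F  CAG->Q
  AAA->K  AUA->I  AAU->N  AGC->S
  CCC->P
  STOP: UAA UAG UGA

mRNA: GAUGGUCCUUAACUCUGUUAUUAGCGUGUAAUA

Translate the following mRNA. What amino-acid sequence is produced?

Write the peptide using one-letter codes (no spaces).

Answer: MVLNSVISV

Derivation:
start AUG at pos 1
pos 1: AUG -> M; peptide=M
pos 4: GUC -> V; peptide=MV
pos 7: CUU -> L; peptide=MVL
pos 10: AAC -> N; peptide=MVLN
pos 13: UCU -> S; peptide=MVLNS
pos 16: GUU -> V; peptide=MVLNSV
pos 19: AUU -> I; peptide=MVLNSVI
pos 22: AGC -> S; peptide=MVLNSVIS
pos 25: GUG -> V; peptide=MVLNSVISV
pos 28: UAA -> STOP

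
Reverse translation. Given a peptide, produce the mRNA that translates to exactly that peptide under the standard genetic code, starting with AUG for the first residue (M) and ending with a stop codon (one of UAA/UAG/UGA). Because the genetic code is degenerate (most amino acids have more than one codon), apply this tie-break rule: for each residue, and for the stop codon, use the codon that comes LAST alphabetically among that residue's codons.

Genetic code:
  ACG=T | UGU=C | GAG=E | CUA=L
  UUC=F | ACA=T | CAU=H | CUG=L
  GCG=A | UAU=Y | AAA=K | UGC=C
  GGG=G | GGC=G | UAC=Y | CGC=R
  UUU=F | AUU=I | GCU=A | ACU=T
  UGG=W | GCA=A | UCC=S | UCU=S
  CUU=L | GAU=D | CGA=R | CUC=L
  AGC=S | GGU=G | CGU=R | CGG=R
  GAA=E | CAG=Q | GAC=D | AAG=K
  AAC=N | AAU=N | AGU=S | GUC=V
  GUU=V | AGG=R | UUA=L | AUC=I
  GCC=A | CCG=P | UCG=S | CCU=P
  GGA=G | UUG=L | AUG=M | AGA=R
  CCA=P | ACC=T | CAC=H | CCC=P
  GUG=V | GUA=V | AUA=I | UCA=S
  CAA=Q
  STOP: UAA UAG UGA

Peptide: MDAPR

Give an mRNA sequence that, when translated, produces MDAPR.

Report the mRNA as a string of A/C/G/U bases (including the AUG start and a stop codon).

Answer: mRNA: AUGGAUGCUCCUCGUUGA

Derivation:
residue 1: M -> AUG (start codon)
residue 2: D codons sorted = GAC,GAU -> pick last = GAU
residue 3: A codons sorted = GCA,GCC,GCG,GCU -> pick last = GCU
residue 4: P codons sorted = CCA,CCC,CCG,CCU -> pick last = CCU
residue 5: R codons sorted = AGA,AGG,CGA,CGC,CGG,CGU -> pick last = CGU
terminator: stop codons sorted = UAA,UAG,UGA -> pick last = UGA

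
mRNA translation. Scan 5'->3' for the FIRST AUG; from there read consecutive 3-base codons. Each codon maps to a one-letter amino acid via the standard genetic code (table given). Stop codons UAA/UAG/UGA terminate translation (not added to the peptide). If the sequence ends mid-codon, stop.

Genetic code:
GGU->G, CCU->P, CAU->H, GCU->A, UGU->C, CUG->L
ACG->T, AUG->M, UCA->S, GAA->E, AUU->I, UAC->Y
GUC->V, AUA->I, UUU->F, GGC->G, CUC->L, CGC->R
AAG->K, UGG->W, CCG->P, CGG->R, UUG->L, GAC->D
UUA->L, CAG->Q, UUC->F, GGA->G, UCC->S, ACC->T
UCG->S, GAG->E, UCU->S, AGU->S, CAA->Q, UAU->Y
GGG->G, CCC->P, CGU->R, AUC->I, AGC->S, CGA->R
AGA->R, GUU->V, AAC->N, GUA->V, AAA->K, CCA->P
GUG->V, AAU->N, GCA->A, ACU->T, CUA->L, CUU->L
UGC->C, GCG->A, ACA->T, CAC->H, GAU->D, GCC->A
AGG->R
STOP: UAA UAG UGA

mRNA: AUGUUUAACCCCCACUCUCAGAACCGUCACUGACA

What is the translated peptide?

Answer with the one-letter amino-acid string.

Answer: MFNPHSQNRH

Derivation:
start AUG at pos 0
pos 0: AUG -> M; peptide=M
pos 3: UUU -> F; peptide=MF
pos 6: AAC -> N; peptide=MFN
pos 9: CCC -> P; peptide=MFNP
pos 12: CAC -> H; peptide=MFNPH
pos 15: UCU -> S; peptide=MFNPHS
pos 18: CAG -> Q; peptide=MFNPHSQ
pos 21: AAC -> N; peptide=MFNPHSQN
pos 24: CGU -> R; peptide=MFNPHSQNR
pos 27: CAC -> H; peptide=MFNPHSQNRH
pos 30: UGA -> STOP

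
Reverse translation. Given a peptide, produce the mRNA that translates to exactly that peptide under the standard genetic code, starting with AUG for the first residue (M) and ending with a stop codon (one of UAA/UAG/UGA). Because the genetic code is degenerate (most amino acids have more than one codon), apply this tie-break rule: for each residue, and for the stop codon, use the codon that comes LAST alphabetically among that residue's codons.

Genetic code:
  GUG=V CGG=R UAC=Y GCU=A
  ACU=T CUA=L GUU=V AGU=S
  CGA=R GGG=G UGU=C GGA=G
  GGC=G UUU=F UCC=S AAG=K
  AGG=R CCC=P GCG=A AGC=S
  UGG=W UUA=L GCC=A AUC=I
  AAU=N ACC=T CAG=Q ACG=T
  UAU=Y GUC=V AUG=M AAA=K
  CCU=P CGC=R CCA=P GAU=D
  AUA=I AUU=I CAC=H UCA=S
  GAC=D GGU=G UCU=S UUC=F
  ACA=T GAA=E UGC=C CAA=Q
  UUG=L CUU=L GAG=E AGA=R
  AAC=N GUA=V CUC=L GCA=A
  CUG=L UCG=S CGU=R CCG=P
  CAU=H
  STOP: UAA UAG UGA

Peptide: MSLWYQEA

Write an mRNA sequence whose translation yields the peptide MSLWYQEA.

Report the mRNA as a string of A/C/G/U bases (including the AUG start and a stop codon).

residue 1: M -> AUG (start codon)
residue 2: S codons sorted = AGC,AGU,UCA,UCC,UCG,UCU -> pick last = UCU
residue 3: L codons sorted = CUA,CUC,CUG,CUU,UUA,UUG -> pick last = UUG
residue 4: W -> UGG (only codon)
residue 5: Y codons sorted = UAC,UAU -> pick last = UAU
residue 6: Q codons sorted = CAA,CAG -> pick last = CAG
residue 7: E codons sorted = GAA,GAG -> pick last = GAG
residue 8: A codons sorted = GCA,GCC,GCG,GCU -> pick last = GCU
terminator: stop codons sorted = UAA,UAG,UGA -> pick last = UGA

Answer: mRNA: AUGUCUUUGUGGUAUCAGGAGGCUUGA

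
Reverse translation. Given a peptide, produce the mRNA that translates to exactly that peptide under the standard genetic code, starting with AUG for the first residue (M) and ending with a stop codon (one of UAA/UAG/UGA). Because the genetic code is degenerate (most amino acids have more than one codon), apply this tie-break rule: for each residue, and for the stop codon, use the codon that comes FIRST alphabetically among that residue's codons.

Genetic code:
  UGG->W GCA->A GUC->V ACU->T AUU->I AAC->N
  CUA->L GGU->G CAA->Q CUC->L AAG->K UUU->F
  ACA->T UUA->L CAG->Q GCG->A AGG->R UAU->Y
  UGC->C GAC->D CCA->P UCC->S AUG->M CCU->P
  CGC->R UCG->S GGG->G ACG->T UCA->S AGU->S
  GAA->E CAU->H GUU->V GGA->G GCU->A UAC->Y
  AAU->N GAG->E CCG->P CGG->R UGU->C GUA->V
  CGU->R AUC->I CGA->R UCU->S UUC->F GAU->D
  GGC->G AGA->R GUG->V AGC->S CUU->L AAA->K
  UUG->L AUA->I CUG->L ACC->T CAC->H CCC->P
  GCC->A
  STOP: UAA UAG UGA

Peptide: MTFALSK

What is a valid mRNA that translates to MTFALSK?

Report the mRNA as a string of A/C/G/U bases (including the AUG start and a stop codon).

Answer: mRNA: AUGACAUUCGCACUAAGCAAAUAA

Derivation:
residue 1: M -> AUG (start codon)
residue 2: T codons sorted = ACA,ACC,ACG,ACU -> pick first = ACA
residue 3: F codons sorted = UUC,UUU -> pick first = UUC
residue 4: A codons sorted = GCA,GCC,GCG,GCU -> pick first = GCA
residue 5: L codons sorted = CUA,CUC,CUG,CUU,UUA,UUG -> pick first = CUA
residue 6: S codons sorted = AGC,AGU,UCA,UCC,UCG,UCU -> pick first = AGC
residue 7: K codons sorted = AAA,AAG -> pick first = AAA
terminator: stop codons sorted = UAA,UAG,UGA -> pick first = UAA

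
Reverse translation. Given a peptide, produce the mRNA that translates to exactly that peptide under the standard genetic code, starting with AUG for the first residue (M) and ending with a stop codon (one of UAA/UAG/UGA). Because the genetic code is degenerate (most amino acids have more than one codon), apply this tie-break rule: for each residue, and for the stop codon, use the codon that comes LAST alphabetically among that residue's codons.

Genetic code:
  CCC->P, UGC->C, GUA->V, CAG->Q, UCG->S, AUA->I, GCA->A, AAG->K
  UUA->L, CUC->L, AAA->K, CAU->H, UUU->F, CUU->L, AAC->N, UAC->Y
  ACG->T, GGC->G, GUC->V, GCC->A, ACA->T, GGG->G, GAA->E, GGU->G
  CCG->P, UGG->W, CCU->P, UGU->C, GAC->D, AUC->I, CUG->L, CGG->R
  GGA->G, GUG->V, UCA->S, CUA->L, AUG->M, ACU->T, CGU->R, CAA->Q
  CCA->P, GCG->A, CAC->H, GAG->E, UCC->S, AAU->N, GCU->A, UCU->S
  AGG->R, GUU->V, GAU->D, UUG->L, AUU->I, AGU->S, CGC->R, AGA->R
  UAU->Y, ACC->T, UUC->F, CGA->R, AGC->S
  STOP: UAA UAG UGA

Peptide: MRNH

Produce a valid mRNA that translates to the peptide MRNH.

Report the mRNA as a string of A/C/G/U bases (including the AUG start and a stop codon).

Answer: mRNA: AUGCGUAAUCAUUGA

Derivation:
residue 1: M -> AUG (start codon)
residue 2: R codons sorted = AGA,AGG,CGA,CGC,CGG,CGU -> pick last = CGU
residue 3: N codons sorted = AAC,AAU -> pick last = AAU
residue 4: H codons sorted = CAC,CAU -> pick last = CAU
terminator: stop codons sorted = UAA,UAG,UGA -> pick last = UGA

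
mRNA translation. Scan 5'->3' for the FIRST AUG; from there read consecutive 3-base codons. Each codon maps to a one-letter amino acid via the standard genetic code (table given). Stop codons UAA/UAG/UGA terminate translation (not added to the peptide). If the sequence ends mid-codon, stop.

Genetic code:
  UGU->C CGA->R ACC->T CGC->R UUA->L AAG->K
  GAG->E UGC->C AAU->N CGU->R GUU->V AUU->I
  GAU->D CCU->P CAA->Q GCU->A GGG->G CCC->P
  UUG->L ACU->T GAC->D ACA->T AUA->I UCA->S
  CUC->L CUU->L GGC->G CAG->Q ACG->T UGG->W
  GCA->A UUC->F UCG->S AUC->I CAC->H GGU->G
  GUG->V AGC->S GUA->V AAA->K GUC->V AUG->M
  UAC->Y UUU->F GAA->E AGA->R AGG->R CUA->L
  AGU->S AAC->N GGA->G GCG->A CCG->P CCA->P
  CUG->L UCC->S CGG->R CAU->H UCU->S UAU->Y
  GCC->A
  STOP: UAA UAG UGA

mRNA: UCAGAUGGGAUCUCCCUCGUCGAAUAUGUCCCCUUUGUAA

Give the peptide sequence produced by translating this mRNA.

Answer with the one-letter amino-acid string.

Answer: MGSPSSNMSPL

Derivation:
start AUG at pos 4
pos 4: AUG -> M; peptide=M
pos 7: GGA -> G; peptide=MG
pos 10: UCU -> S; peptide=MGS
pos 13: CCC -> P; peptide=MGSP
pos 16: UCG -> S; peptide=MGSPS
pos 19: UCG -> S; peptide=MGSPSS
pos 22: AAU -> N; peptide=MGSPSSN
pos 25: AUG -> M; peptide=MGSPSSNM
pos 28: UCC -> S; peptide=MGSPSSNMS
pos 31: CCU -> P; peptide=MGSPSSNMSP
pos 34: UUG -> L; peptide=MGSPSSNMSPL
pos 37: UAA -> STOP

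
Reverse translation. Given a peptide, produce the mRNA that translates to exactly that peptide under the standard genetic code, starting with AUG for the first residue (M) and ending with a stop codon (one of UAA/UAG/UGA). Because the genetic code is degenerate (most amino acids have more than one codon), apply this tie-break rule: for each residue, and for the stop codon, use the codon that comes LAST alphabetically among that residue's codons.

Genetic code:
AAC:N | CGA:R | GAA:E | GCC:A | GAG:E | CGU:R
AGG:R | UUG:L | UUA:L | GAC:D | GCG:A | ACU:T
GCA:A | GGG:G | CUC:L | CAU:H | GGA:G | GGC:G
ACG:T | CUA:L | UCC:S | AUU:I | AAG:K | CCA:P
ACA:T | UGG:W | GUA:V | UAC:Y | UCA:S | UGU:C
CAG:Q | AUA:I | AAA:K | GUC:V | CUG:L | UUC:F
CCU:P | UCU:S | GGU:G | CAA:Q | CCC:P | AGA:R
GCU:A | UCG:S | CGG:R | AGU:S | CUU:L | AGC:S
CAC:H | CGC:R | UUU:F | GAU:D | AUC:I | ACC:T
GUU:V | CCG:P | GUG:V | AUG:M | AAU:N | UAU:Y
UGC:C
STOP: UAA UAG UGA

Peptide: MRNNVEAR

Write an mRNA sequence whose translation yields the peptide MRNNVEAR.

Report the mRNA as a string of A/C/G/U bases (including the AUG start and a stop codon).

Answer: mRNA: AUGCGUAAUAAUGUUGAGGCUCGUUGA

Derivation:
residue 1: M -> AUG (start codon)
residue 2: R codons sorted = AGA,AGG,CGA,CGC,CGG,CGU -> pick last = CGU
residue 3: N codons sorted = AAC,AAU -> pick last = AAU
residue 4: N codons sorted = AAC,AAU -> pick last = AAU
residue 5: V codons sorted = GUA,GUC,GUG,GUU -> pick last = GUU
residue 6: E codons sorted = GAA,GAG -> pick last = GAG
residue 7: A codons sorted = GCA,GCC,GCG,GCU -> pick last = GCU
residue 8: R codons sorted = AGA,AGG,CGA,CGC,CGG,CGU -> pick last = CGU
terminator: stop codons sorted = UAA,UAG,UGA -> pick last = UGA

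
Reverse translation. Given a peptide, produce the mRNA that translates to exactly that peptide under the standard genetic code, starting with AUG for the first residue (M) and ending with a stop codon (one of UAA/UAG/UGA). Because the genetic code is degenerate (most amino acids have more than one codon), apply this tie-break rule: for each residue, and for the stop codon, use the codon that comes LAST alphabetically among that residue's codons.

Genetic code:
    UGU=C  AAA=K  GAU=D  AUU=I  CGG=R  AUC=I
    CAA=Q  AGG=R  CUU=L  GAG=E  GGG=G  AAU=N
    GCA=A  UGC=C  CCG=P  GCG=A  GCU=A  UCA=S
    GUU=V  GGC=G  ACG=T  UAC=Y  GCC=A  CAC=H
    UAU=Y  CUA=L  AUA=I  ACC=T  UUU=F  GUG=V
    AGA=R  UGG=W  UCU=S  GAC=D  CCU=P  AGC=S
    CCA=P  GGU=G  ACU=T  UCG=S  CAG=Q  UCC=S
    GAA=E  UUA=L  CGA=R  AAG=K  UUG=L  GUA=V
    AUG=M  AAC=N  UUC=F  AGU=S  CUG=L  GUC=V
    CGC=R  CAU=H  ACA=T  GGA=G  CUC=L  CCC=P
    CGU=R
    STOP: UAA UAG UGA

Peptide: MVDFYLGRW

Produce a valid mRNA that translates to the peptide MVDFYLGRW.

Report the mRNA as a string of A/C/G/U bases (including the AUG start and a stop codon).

residue 1: M -> AUG (start codon)
residue 2: V codons sorted = GUA,GUC,GUG,GUU -> pick last = GUU
residue 3: D codons sorted = GAC,GAU -> pick last = GAU
residue 4: F codons sorted = UUC,UUU -> pick last = UUU
residue 5: Y codons sorted = UAC,UAU -> pick last = UAU
residue 6: L codons sorted = CUA,CUC,CUG,CUU,UUA,UUG -> pick last = UUG
residue 7: G codons sorted = GGA,GGC,GGG,GGU -> pick last = GGU
residue 8: R codons sorted = AGA,AGG,CGA,CGC,CGG,CGU -> pick last = CGU
residue 9: W -> UGG (only codon)
terminator: stop codons sorted = UAA,UAG,UGA -> pick last = UGA

Answer: mRNA: AUGGUUGAUUUUUAUUUGGGUCGUUGGUGA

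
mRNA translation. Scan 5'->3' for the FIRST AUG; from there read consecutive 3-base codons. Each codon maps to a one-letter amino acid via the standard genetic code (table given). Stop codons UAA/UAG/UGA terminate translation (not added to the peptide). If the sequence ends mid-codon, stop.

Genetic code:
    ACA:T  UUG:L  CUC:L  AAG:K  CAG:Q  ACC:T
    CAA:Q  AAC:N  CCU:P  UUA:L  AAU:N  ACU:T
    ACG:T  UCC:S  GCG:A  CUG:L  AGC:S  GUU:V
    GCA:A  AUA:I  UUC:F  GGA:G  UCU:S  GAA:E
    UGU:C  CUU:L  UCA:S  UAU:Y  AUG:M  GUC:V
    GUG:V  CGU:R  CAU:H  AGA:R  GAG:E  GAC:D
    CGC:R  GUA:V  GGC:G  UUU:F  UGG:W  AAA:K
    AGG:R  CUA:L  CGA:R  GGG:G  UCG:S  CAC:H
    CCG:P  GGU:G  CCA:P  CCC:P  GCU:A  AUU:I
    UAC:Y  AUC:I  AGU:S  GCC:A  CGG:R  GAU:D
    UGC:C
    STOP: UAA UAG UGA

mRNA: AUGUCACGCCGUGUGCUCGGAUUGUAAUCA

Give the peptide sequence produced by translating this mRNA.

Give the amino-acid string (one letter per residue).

start AUG at pos 0
pos 0: AUG -> M; peptide=M
pos 3: UCA -> S; peptide=MS
pos 6: CGC -> R; peptide=MSR
pos 9: CGU -> R; peptide=MSRR
pos 12: GUG -> V; peptide=MSRRV
pos 15: CUC -> L; peptide=MSRRVL
pos 18: GGA -> G; peptide=MSRRVLG
pos 21: UUG -> L; peptide=MSRRVLGL
pos 24: UAA -> STOP

Answer: MSRRVLGL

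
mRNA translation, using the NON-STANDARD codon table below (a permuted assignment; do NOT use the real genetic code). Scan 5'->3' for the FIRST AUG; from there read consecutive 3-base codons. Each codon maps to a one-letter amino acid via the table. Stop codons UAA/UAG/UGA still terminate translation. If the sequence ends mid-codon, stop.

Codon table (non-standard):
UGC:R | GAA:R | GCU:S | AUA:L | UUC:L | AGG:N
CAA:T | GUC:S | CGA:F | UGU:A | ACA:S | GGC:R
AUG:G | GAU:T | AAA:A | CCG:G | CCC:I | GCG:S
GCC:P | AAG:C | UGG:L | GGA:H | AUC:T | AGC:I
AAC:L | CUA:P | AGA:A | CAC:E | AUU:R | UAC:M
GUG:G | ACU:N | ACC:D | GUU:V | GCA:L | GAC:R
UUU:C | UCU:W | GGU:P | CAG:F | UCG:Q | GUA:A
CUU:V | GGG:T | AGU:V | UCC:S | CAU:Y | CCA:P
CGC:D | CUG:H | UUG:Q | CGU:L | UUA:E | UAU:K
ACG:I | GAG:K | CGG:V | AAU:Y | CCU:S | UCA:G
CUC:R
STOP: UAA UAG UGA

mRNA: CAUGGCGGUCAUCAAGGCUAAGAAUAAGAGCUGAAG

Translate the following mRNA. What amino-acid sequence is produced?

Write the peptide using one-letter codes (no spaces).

Answer: GSSTCSCYCI

Derivation:
start AUG at pos 1
pos 1: AUG -> G; peptide=G
pos 4: GCG -> S; peptide=GS
pos 7: GUC -> S; peptide=GSS
pos 10: AUC -> T; peptide=GSST
pos 13: AAG -> C; peptide=GSSTC
pos 16: GCU -> S; peptide=GSSTCS
pos 19: AAG -> C; peptide=GSSTCSC
pos 22: AAU -> Y; peptide=GSSTCSCY
pos 25: AAG -> C; peptide=GSSTCSCYC
pos 28: AGC -> I; peptide=GSSTCSCYCI
pos 31: UGA -> STOP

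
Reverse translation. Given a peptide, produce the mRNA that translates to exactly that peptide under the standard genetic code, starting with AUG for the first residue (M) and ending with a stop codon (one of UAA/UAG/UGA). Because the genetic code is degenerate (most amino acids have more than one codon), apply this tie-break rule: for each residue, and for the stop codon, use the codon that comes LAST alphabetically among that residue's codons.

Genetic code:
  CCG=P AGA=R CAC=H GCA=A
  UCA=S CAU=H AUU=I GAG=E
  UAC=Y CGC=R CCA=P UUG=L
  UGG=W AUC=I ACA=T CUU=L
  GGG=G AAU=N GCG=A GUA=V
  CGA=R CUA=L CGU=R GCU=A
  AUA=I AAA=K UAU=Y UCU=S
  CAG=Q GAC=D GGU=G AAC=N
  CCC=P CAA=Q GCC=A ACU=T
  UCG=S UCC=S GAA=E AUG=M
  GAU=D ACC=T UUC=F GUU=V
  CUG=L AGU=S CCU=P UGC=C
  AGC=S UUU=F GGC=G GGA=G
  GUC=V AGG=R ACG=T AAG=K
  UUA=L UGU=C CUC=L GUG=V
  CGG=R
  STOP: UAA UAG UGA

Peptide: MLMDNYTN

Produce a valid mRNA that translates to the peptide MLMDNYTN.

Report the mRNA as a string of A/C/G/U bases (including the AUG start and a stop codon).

Answer: mRNA: AUGUUGAUGGAUAAUUAUACUAAUUGA

Derivation:
residue 1: M -> AUG (start codon)
residue 2: L codons sorted = CUA,CUC,CUG,CUU,UUA,UUG -> pick last = UUG
residue 3: M -> AUG (only codon)
residue 4: D codons sorted = GAC,GAU -> pick last = GAU
residue 5: N codons sorted = AAC,AAU -> pick last = AAU
residue 6: Y codons sorted = UAC,UAU -> pick last = UAU
residue 7: T codons sorted = ACA,ACC,ACG,ACU -> pick last = ACU
residue 8: N codons sorted = AAC,AAU -> pick last = AAU
terminator: stop codons sorted = UAA,UAG,UGA -> pick last = UGA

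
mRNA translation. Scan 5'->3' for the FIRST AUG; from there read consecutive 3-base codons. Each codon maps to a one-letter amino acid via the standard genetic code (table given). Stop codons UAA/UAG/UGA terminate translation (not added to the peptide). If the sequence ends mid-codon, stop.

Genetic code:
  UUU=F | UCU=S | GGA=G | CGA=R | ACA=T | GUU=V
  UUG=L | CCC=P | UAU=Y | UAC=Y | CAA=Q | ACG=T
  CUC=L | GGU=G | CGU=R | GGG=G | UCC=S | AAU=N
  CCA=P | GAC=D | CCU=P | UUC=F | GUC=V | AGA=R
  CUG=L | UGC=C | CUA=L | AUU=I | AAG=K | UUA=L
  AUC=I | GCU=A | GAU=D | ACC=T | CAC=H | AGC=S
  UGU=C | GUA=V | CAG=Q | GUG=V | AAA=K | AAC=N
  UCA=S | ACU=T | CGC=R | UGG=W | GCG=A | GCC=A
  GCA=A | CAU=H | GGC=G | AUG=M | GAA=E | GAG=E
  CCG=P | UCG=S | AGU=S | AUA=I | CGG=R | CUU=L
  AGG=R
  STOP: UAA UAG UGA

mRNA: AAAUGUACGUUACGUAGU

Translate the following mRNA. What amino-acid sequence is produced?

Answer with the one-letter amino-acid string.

start AUG at pos 2
pos 2: AUG -> M; peptide=M
pos 5: UAC -> Y; peptide=MY
pos 8: GUU -> V; peptide=MYV
pos 11: ACG -> T; peptide=MYVT
pos 14: UAG -> STOP

Answer: MYVT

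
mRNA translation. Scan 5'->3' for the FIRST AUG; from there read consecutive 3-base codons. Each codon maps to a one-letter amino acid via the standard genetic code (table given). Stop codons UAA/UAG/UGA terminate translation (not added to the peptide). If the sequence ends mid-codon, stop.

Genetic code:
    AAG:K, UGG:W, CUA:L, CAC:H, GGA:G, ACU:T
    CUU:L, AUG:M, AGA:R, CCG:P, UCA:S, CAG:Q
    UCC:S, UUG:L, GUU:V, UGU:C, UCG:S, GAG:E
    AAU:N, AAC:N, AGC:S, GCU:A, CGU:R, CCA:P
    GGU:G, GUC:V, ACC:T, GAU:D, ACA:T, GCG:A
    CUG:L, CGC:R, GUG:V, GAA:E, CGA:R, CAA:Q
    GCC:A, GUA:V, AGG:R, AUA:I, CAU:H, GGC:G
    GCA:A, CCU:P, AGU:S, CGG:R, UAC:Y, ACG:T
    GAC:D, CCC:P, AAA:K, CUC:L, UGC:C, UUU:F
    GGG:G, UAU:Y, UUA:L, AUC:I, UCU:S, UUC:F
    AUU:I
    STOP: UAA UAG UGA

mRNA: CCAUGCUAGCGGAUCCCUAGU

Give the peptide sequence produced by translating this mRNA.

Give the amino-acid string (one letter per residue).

start AUG at pos 2
pos 2: AUG -> M; peptide=M
pos 5: CUA -> L; peptide=ML
pos 8: GCG -> A; peptide=MLA
pos 11: GAU -> D; peptide=MLAD
pos 14: CCC -> P; peptide=MLADP
pos 17: UAG -> STOP

Answer: MLADP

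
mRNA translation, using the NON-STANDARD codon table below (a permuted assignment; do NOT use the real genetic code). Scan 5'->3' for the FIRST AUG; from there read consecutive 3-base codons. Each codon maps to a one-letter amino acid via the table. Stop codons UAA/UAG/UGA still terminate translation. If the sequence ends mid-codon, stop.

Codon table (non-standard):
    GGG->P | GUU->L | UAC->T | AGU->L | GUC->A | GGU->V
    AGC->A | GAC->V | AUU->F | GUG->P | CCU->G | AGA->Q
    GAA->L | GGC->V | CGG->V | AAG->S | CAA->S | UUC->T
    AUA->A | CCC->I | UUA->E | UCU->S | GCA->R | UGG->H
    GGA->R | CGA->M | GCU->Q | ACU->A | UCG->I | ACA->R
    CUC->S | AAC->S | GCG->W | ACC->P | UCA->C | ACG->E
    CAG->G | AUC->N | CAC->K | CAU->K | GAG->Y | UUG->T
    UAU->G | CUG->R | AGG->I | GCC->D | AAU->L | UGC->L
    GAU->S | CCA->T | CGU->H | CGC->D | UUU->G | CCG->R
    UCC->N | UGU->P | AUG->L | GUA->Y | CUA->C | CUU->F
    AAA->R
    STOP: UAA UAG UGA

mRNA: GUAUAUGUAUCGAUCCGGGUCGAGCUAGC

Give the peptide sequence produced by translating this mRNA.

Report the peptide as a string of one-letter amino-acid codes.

start AUG at pos 4
pos 4: AUG -> L; peptide=L
pos 7: UAU -> G; peptide=LG
pos 10: CGA -> M; peptide=LGM
pos 13: UCC -> N; peptide=LGMN
pos 16: GGG -> P; peptide=LGMNP
pos 19: UCG -> I; peptide=LGMNPI
pos 22: AGC -> A; peptide=LGMNPIA
pos 25: UAG -> STOP

Answer: LGMNPIA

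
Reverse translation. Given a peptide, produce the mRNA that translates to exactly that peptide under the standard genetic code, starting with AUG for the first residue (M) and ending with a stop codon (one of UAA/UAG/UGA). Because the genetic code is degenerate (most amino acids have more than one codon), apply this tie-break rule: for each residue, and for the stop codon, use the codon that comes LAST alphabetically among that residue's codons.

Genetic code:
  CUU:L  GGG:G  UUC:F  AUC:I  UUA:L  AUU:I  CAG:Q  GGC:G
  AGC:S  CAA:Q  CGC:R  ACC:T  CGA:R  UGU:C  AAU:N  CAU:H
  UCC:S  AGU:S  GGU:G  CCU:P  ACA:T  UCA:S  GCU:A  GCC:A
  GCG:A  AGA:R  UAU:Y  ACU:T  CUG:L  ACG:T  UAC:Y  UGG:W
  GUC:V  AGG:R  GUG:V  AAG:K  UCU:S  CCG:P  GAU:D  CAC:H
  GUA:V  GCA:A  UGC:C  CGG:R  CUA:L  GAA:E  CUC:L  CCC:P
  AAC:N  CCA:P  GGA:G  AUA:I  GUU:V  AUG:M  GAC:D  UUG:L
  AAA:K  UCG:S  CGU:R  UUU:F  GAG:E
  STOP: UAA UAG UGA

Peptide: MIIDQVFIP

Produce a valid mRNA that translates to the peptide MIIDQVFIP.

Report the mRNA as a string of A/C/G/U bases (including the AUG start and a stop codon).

Answer: mRNA: AUGAUUAUUGAUCAGGUUUUUAUUCCUUGA

Derivation:
residue 1: M -> AUG (start codon)
residue 2: I codons sorted = AUA,AUC,AUU -> pick last = AUU
residue 3: I codons sorted = AUA,AUC,AUU -> pick last = AUU
residue 4: D codons sorted = GAC,GAU -> pick last = GAU
residue 5: Q codons sorted = CAA,CAG -> pick last = CAG
residue 6: V codons sorted = GUA,GUC,GUG,GUU -> pick last = GUU
residue 7: F codons sorted = UUC,UUU -> pick last = UUU
residue 8: I codons sorted = AUA,AUC,AUU -> pick last = AUU
residue 9: P codons sorted = CCA,CCC,CCG,CCU -> pick last = CCU
terminator: stop codons sorted = UAA,UAG,UGA -> pick last = UGA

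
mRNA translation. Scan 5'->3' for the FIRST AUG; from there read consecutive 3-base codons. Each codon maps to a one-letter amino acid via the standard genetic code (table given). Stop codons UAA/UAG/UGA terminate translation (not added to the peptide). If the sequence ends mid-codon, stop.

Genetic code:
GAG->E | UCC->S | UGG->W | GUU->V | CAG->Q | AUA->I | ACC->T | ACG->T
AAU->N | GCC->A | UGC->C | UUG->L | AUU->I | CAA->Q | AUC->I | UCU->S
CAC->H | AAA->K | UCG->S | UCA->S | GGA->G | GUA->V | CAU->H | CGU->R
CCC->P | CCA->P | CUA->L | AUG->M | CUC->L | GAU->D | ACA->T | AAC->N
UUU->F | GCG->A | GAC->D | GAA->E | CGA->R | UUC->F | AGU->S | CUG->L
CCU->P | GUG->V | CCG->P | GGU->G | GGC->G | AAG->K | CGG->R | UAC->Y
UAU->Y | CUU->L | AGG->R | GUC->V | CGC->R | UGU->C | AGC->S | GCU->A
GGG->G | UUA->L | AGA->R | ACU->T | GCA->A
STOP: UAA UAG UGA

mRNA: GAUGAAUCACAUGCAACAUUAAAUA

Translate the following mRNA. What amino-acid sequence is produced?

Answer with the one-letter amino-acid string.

start AUG at pos 1
pos 1: AUG -> M; peptide=M
pos 4: AAU -> N; peptide=MN
pos 7: CAC -> H; peptide=MNH
pos 10: AUG -> M; peptide=MNHM
pos 13: CAA -> Q; peptide=MNHMQ
pos 16: CAU -> H; peptide=MNHMQH
pos 19: UAA -> STOP

Answer: MNHMQH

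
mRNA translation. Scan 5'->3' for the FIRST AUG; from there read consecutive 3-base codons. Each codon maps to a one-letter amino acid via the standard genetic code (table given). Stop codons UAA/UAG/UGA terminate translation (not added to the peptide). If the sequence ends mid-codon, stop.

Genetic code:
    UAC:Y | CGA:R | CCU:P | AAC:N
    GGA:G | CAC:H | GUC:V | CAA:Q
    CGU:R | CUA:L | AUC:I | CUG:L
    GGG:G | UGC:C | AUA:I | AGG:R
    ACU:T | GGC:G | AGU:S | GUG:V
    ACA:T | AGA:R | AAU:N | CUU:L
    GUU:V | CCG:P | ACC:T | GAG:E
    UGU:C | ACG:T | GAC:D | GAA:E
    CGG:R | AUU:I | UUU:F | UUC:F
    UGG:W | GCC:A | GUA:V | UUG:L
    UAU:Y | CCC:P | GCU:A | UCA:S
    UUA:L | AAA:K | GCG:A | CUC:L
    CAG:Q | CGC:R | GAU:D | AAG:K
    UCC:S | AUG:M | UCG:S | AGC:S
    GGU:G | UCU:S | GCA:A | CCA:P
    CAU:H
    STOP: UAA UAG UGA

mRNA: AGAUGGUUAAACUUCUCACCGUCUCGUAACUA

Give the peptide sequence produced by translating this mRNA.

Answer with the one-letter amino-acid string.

start AUG at pos 2
pos 2: AUG -> M; peptide=M
pos 5: GUU -> V; peptide=MV
pos 8: AAA -> K; peptide=MVK
pos 11: CUU -> L; peptide=MVKL
pos 14: CUC -> L; peptide=MVKLL
pos 17: ACC -> T; peptide=MVKLLT
pos 20: GUC -> V; peptide=MVKLLTV
pos 23: UCG -> S; peptide=MVKLLTVS
pos 26: UAA -> STOP

Answer: MVKLLTVS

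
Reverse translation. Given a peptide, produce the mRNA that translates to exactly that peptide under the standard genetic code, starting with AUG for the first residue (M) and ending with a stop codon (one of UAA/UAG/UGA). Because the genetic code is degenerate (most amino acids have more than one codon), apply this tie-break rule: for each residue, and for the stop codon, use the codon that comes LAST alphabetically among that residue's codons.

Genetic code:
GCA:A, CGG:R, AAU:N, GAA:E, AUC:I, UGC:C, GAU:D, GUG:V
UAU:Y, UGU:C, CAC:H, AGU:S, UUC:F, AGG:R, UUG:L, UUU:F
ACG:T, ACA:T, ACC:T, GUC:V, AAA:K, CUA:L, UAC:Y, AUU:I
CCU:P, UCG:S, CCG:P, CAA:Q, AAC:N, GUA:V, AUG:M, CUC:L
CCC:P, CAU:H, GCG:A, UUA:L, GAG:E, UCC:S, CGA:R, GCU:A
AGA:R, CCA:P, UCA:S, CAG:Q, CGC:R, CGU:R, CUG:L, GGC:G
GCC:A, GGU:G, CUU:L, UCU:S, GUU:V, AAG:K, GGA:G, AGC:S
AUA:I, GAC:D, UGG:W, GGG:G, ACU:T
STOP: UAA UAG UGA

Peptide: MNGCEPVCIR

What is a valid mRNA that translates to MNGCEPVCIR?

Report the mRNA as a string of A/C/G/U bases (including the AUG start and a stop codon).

Answer: mRNA: AUGAAUGGUUGUGAGCCUGUUUGUAUUCGUUGA

Derivation:
residue 1: M -> AUG (start codon)
residue 2: N codons sorted = AAC,AAU -> pick last = AAU
residue 3: G codons sorted = GGA,GGC,GGG,GGU -> pick last = GGU
residue 4: C codons sorted = UGC,UGU -> pick last = UGU
residue 5: E codons sorted = GAA,GAG -> pick last = GAG
residue 6: P codons sorted = CCA,CCC,CCG,CCU -> pick last = CCU
residue 7: V codons sorted = GUA,GUC,GUG,GUU -> pick last = GUU
residue 8: C codons sorted = UGC,UGU -> pick last = UGU
residue 9: I codons sorted = AUA,AUC,AUU -> pick last = AUU
residue 10: R codons sorted = AGA,AGG,CGA,CGC,CGG,CGU -> pick last = CGU
terminator: stop codons sorted = UAA,UAG,UGA -> pick last = UGA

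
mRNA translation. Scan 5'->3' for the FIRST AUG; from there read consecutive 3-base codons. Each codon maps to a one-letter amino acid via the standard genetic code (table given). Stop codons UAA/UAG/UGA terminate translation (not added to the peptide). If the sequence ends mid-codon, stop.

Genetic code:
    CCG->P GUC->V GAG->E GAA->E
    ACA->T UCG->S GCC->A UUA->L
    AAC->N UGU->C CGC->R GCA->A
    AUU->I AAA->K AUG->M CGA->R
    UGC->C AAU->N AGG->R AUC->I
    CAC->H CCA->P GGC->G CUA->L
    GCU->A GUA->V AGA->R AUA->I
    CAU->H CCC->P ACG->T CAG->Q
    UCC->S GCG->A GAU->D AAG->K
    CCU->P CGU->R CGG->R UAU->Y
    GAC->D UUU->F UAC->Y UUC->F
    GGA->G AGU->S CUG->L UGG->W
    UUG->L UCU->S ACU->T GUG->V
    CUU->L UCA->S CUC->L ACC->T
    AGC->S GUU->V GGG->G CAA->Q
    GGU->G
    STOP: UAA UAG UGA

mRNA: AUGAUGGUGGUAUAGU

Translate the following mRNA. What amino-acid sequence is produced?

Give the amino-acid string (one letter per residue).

Answer: MMVV

Derivation:
start AUG at pos 0
pos 0: AUG -> M; peptide=M
pos 3: AUG -> M; peptide=MM
pos 6: GUG -> V; peptide=MMV
pos 9: GUA -> V; peptide=MMVV
pos 12: UAG -> STOP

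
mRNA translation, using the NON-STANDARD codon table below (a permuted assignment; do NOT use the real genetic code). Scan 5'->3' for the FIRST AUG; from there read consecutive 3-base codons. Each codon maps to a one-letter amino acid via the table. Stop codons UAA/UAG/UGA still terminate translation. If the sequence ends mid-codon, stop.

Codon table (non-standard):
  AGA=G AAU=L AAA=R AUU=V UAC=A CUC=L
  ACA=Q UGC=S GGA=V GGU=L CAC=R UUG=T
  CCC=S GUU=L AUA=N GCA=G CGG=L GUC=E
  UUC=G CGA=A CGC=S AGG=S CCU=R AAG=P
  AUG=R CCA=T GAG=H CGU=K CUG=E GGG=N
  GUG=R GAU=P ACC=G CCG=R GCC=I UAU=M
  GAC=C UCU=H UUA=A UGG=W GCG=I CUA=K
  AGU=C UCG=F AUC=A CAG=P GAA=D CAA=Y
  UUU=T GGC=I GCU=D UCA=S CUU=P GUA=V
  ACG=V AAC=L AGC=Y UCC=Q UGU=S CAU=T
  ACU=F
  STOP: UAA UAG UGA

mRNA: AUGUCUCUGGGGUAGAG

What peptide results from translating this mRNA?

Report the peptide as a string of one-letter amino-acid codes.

start AUG at pos 0
pos 0: AUG -> R; peptide=R
pos 3: UCU -> H; peptide=RH
pos 6: CUG -> E; peptide=RHE
pos 9: GGG -> N; peptide=RHEN
pos 12: UAG -> STOP

Answer: RHEN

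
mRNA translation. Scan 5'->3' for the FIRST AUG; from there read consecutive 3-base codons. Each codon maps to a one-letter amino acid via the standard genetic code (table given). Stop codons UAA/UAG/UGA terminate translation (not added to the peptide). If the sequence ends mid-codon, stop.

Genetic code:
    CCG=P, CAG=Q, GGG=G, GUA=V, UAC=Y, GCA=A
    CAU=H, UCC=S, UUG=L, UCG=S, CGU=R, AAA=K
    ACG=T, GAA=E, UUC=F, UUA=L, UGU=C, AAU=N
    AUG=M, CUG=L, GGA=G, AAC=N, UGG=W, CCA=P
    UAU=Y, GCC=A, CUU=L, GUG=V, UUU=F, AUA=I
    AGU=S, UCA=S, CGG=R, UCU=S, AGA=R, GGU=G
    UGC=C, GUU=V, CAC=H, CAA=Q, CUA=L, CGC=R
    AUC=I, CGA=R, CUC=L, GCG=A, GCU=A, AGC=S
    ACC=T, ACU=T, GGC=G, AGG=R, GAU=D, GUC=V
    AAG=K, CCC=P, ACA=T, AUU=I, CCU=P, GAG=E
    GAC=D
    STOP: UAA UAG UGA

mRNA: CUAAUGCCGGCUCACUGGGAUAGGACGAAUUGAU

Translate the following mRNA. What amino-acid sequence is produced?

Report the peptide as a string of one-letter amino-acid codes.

Answer: MPAHWDRTN

Derivation:
start AUG at pos 3
pos 3: AUG -> M; peptide=M
pos 6: CCG -> P; peptide=MP
pos 9: GCU -> A; peptide=MPA
pos 12: CAC -> H; peptide=MPAH
pos 15: UGG -> W; peptide=MPAHW
pos 18: GAU -> D; peptide=MPAHWD
pos 21: AGG -> R; peptide=MPAHWDR
pos 24: ACG -> T; peptide=MPAHWDRT
pos 27: AAU -> N; peptide=MPAHWDRTN
pos 30: UGA -> STOP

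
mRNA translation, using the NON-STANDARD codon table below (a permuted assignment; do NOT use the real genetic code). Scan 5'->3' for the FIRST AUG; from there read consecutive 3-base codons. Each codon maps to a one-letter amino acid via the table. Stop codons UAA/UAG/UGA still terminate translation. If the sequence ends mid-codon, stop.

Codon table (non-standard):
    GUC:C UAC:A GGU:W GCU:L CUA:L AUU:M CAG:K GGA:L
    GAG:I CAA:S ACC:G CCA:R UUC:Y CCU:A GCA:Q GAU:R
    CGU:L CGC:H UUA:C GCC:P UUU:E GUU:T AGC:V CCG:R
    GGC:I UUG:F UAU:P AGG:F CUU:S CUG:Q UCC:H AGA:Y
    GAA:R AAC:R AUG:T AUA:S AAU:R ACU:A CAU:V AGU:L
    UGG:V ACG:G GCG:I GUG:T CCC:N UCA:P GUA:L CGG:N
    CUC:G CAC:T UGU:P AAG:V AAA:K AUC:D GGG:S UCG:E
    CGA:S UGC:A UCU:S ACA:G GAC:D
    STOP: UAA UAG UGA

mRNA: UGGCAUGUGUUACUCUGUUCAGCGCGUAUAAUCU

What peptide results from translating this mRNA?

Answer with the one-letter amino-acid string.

Answer: TPASTKHL

Derivation:
start AUG at pos 4
pos 4: AUG -> T; peptide=T
pos 7: UGU -> P; peptide=TP
pos 10: UAC -> A; peptide=TPA
pos 13: UCU -> S; peptide=TPAS
pos 16: GUU -> T; peptide=TPAST
pos 19: CAG -> K; peptide=TPASTK
pos 22: CGC -> H; peptide=TPASTKH
pos 25: GUA -> L; peptide=TPASTKHL
pos 28: UAA -> STOP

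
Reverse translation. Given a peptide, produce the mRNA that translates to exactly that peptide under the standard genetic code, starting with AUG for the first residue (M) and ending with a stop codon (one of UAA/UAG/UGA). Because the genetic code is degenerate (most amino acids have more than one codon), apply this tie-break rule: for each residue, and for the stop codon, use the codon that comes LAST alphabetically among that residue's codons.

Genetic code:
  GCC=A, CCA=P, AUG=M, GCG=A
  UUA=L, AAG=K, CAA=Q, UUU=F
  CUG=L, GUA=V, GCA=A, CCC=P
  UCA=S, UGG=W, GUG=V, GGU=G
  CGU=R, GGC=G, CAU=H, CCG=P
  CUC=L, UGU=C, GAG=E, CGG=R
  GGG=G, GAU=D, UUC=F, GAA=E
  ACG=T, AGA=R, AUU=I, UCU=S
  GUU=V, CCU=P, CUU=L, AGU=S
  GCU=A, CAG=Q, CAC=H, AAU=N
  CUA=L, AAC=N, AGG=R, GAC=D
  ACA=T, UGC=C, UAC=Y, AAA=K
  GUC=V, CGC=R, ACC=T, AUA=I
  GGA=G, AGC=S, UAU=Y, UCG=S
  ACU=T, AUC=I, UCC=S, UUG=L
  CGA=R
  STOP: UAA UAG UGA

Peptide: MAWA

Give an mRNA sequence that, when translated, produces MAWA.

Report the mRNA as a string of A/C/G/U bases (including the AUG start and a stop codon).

Answer: mRNA: AUGGCUUGGGCUUGA

Derivation:
residue 1: M -> AUG (start codon)
residue 2: A codons sorted = GCA,GCC,GCG,GCU -> pick last = GCU
residue 3: W -> UGG (only codon)
residue 4: A codons sorted = GCA,GCC,GCG,GCU -> pick last = GCU
terminator: stop codons sorted = UAA,UAG,UGA -> pick last = UGA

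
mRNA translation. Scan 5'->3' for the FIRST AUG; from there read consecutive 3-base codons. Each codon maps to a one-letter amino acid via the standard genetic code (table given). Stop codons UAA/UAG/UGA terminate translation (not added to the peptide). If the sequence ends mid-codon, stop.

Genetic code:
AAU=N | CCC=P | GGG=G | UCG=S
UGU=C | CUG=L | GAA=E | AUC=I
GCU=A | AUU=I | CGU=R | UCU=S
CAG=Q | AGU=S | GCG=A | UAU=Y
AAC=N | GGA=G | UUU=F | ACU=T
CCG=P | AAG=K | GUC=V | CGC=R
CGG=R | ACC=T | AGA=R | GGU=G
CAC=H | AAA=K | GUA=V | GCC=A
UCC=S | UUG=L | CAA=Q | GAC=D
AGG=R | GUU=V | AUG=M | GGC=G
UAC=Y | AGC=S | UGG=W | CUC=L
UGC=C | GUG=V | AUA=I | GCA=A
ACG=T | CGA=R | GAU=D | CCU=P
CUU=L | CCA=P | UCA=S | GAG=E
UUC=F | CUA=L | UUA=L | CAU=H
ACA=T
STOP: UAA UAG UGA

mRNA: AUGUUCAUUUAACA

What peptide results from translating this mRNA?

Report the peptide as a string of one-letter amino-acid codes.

start AUG at pos 0
pos 0: AUG -> M; peptide=M
pos 3: UUC -> F; peptide=MF
pos 6: AUU -> I; peptide=MFI
pos 9: UAA -> STOP

Answer: MFI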